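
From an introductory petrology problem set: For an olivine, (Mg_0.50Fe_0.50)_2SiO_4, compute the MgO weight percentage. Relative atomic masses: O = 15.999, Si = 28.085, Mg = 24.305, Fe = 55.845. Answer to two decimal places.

23.40 wt%

M((Mg_0.50Fe_0.50)_2SiO_4) = 172.231 g/mol; M(MgO) = 40.304 g/mol.
Moles MgO per formula unit = 1 Mg ÷ 1 = 1.0000.
MgO fraction = (1.0000 × 40.304) / 172.231 = 40.304/172.231 = 0.2340.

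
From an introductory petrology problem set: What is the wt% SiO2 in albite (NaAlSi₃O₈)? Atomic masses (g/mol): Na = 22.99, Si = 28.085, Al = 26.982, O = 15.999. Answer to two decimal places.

M(NaAlSi₃O₈) = 262.219 g/mol; M(SiO2) = 60.083 g/mol.
Moles SiO2 per formula unit = 3 Si ÷ 1 = 3.0000.
SiO2 fraction = (3.0000 × 60.083) / 262.219 = 180.249/262.219 = 0.6874.

68.74 wt%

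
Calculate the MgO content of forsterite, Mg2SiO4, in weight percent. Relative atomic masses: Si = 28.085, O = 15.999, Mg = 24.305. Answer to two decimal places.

57.29 wt%

M(Mg2SiO4) = 140.691 g/mol; M(MgO) = 40.304 g/mol.
Moles MgO per formula unit = 2 Mg ÷ 1 = 2.0000.
MgO fraction = (2.0000 × 40.304) / 140.691 = 80.608/140.691 = 0.5729.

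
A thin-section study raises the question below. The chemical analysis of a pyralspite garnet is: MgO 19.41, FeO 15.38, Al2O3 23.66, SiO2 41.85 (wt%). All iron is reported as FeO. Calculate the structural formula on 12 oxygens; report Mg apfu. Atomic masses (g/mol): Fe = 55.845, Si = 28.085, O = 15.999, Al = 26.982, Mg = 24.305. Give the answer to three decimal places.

MgO: 19.41/40.304 = 0.48159 mol → 0.48159 mol Mg, 0.48159 mol O.
FeO: 15.38/71.844 = 0.21407 mol → 0.21407 mol Fe, 0.21407 mol O.
Al2O3: 23.66/101.961 = 0.23205 mol → 0.46410 mol Al, 0.69615 mol O.
SiO2: 41.85/60.083 = 0.69654 mol → 0.69654 mol Si, 1.39308 mol O.
Total oxygen = 2.78489 mol. Normalization factor = 12/2.78489 = 4.30897.
Mg per 12 O = 0.48159 × 4.30897 = 2.075.

2.075 Mg apfu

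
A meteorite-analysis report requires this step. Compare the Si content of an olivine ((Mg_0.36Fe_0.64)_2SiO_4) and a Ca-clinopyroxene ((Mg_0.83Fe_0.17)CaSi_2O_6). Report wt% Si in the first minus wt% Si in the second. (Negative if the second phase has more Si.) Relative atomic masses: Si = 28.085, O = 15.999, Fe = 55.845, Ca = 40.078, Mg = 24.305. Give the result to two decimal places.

Si in (Mg_0.36Fe_0.64)_2SiO_4: molar mass 181.062 g/mol; 1×28.085 = 28.085 g → 15.51 wt%.
Si in (Mg_0.83Fe_0.17)CaSi_2O_6: molar mass 221.909 g/mol; 2×28.085 = 56.170 g → 25.31 wt%.
Difference = 15.51 − 25.31 = -9.80 percentage points.

-9.80 percentage points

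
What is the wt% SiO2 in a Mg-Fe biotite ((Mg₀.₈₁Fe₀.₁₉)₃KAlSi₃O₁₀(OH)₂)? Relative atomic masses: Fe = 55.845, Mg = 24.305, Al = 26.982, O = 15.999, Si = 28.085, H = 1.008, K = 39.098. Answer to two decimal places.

41.41 wt%

Molar mass of (Mg₀.₈₁Fe₀.₁₉)₃KAlSi₃O₁₀(OH)₂ = 2.43·24.305 + 0.57·55.845 + 1·39.098 + 1·26.982 + 3·28.085 + 12·15.999 + 2·1.008 = 435.232 g/mol.
Each formula unit contains 3 Si, equivalent to 3/1 = 3.0000 mol SiO2.
M(SiO2) = 1×28.085 + 2×15.999 = 60.083 g/mol.
Mass of SiO2 per formula unit = 3.0000 × 60.083 = 180.249 g.
SiO2 wt% = 180.249 / 435.232 × 100 = 41.41%.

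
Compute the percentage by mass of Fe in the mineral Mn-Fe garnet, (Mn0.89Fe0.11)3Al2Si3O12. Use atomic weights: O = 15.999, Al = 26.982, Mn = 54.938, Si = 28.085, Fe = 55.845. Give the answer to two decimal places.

M((Mn0.89Fe0.11)3Al2Si3O12) = 495.320 g/mol.
Fe contributes 0.33 × 55.845 = 18.429 g per mole.
18.429/495.320 = 0.0372 → 3.72%.

3.72 wt%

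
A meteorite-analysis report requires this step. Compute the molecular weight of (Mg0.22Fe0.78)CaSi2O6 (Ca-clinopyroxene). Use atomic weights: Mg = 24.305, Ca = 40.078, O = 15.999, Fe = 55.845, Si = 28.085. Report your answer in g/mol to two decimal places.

241.15 g/mol

Mg: 0.22 × 24.305 = 5.3471
Fe: 0.78 × 55.845 = 43.5591
Ca: 1 × 40.078 = 40.0780
Si: 2 × 28.085 = 56.1700
O: 6 × 15.999 = 95.9940
Summing the contributions gives the formula mass.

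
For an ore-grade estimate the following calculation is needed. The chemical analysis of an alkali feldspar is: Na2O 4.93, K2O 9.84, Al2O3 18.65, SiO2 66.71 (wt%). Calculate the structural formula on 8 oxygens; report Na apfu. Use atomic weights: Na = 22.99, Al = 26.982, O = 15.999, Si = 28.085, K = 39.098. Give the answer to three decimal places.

0.431 Na apfu

4.93 wt% Na2O ÷ 61.979 g/mol = 0.07954 mol, giving 0.15908 Na and 0.07954 O.
9.84 wt% K2O ÷ 94.195 g/mol = 0.10446 mol, giving 0.20892 K and 0.10446 O.
18.65 wt% Al2O3 ÷ 101.961 g/mol = 0.18291 mol, giving 0.36582 Al and 0.54873 O.
66.71 wt% SiO2 ÷ 60.083 g/mol = 1.11030 mol, giving 1.11030 Si and 2.22060 O.
Oxygen sums to 2.95333; scaling by 8/2.95333 = 2.70881 puts the formula on 8 O.
Na: 0.15908 × 2.70881 = 0.431 atoms per formula unit.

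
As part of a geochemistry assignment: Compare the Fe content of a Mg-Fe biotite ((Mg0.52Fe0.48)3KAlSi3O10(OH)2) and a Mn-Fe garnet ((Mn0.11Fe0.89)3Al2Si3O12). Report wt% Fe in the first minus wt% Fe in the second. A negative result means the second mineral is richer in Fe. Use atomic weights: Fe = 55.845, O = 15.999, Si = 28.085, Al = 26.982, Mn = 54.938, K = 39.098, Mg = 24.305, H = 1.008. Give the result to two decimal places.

Fe in (Mg0.52Fe0.48)3KAlSi3O10(OH)2: molar mass 462.672 g/mol; 1.44×55.845 = 80.417 g → 17.38 wt%.
Fe in (Mn0.11Fe0.89)3Al2Si3O12: molar mass 497.443 g/mol; 2.67×55.845 = 149.106 g → 29.97 wt%.
Difference = 17.38 − 29.97 = -12.59 percentage points.

-12.59 percentage points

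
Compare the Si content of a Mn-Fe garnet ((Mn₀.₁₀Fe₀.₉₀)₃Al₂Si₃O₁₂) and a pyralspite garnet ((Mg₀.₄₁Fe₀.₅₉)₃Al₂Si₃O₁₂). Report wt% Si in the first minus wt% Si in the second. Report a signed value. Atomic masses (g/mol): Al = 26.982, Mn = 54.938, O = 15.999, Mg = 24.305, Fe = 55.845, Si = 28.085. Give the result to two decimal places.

-1.42 percentage points

M((Mn₀.₁₀Fe₀.₉₀)₃Al₂Si₃O₁₂) = 497.470 g/mol, so wt% Si = 84.255/497.470 × 100 = 16.94%.
M((Mg₀.₄₁Fe₀.₅₉)₃Al₂Si₃O₁₂) = 458.948 g/mol, so wt% Si = 84.255/458.948 × 100 = 18.36%.
16.94 − 18.36 = -1.42 pp.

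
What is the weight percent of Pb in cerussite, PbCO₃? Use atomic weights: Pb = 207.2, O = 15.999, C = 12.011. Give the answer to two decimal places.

77.54 mass %

M(PbCO₃) = 267.208 g/mol.
Pb contributes 1 × 207.2 = 207.200 g per mole.
207.200/267.208 = 0.7754 → 77.54%.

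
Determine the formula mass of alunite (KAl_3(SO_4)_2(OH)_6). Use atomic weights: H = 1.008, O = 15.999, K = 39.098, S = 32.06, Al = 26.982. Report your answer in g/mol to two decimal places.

The formula mass is the sum 1×39.098 + 3×26.982 + 2×32.06 + 14×15.999 + 6×1.008.

414.20 g/mol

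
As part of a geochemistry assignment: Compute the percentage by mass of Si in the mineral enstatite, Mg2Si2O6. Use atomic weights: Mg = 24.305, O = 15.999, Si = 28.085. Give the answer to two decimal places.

Formula mass = 2·24.305 + 2·28.085 + 6·15.999 = 200.774 g/mol, of which 56.170 g is Si.
So Si makes up 56.170/200.774 = 0.2798 of the mass, i.e. 27.98%.

27.98 wt%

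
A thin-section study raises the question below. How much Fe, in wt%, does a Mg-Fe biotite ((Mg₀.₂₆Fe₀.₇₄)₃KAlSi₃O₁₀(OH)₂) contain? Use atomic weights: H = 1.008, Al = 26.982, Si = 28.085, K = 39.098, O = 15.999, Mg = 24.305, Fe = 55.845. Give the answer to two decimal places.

25.44 wt%

Molar mass of (Mg₀.₂₆Fe₀.₇₄)₃KAlSi₃O₁₀(OH)₂: 0.78*24.305 + 2.22*55.845 + 1*39.098 + 1*26.982 + 3*28.085 + 12*15.999 + 2*1.008 = 487.273 g/mol.
Mass of Fe per formula unit: 2.22 × 55.845 = 123.976 g.
Weight fraction Fe = 123.976 / 487.273 = 0.2544.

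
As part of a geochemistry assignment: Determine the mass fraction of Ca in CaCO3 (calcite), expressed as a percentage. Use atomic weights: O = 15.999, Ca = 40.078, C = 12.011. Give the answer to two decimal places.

M(CaCO3) = 100.086 g/mol.
Ca contributes 1 × 40.078 = 40.078 g per mole.
40.078/100.086 = 0.4004 → 40.04%.

40.04 weight percent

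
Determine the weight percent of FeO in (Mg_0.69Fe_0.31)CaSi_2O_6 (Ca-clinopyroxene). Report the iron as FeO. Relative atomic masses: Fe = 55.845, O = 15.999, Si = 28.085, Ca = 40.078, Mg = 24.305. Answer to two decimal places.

Formula mass = 226.324 g/mol.
0.31 Fe → 0.3100 mol FeO per formula unit; M(FeO) = 71.844, so FeO mass = 22.272 g.
22.272/226.324 × 100 = 9.84 wt%.

9.84 wt%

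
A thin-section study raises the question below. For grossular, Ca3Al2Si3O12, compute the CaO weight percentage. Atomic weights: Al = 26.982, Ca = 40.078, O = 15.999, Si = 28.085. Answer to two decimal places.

37.35 wt%

Formula mass = 450.441 g/mol.
3 Ca → 3.0000 mol CaO per formula unit; M(CaO) = 56.077, so CaO mass = 168.231 g.
168.231/450.441 × 100 = 37.35 wt%.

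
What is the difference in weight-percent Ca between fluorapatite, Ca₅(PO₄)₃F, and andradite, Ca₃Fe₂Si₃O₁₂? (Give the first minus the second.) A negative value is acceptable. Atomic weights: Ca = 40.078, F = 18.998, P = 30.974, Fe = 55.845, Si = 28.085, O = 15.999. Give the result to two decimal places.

Ca in Ca₅(PO₄)₃F: molar mass 504.298 g/mol; 5×40.078 = 200.390 g → 39.74 wt%.
Ca in Ca₃Fe₂Si₃O₁₂: molar mass 508.167 g/mol; 3×40.078 = 120.234 g → 23.66 wt%.
Difference = 39.74 − 23.66 = 16.08 percentage points.

16.08 percentage points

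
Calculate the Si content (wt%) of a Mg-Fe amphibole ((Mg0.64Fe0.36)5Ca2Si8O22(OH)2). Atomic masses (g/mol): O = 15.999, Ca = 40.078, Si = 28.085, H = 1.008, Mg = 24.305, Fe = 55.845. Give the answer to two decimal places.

Molar mass of (Mg0.64Fe0.36)5Ca2Si8O22(OH)2: 3.20*24.305 + 1.80*55.845 + 2*40.078 + 8*28.085 + 24*15.999 + 2*1.008 = 869.125 g/mol.
Mass of Si per formula unit: 8 × 28.085 = 224.680 g.
Weight fraction Si = 224.680 / 869.125 = 0.2585.

25.85 wt%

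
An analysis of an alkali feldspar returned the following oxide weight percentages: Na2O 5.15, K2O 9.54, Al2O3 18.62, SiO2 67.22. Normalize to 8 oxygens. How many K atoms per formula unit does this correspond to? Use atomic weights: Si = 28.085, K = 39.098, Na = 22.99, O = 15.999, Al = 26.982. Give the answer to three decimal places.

5.15 wt% Na2O ÷ 61.979 g/mol = 0.08309 mol, giving 0.16618 Na and 0.08309 O.
9.54 wt% K2O ÷ 94.195 g/mol = 0.10128 mol, giving 0.20256 K and 0.10128 O.
18.62 wt% Al2O3 ÷ 101.961 g/mol = 0.18262 mol, giving 0.36524 Al and 0.54786 O.
67.22 wt% SiO2 ÷ 60.083 g/mol = 1.11879 mol, giving 1.11879 Si and 2.23758 O.
Oxygen sums to 2.96981; scaling by 8/2.96981 = 2.69378 puts the formula on 8 O.
K: 0.20256 × 2.69378 = 0.546 atoms per formula unit.

0.546 K apfu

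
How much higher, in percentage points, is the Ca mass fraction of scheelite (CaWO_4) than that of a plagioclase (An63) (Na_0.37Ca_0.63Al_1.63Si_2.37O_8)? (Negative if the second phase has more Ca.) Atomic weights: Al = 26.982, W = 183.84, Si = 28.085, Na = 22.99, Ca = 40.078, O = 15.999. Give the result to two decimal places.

4.65 percentage points

First mineral: 40.078 g Ca in 287.914 g formula = 13.92 wt% Ca.
Second mineral: 25.249 g Ca in 272.290 g formula = 9.27 wt% Ca.
13.92% − 9.27% gives a difference of 4.65 percentage points.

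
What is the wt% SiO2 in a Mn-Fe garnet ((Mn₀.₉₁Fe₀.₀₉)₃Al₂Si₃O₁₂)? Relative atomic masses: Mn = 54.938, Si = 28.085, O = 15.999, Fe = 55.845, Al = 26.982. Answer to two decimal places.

36.39 wt%

M((Mn₀.₉₁Fe₀.₀₉)₃Al₂Si₃O₁₂) = 495.266 g/mol; M(SiO2) = 60.083 g/mol.
Moles SiO2 per formula unit = 3 Si ÷ 1 = 3.0000.
SiO2 fraction = (3.0000 × 60.083) / 495.266 = 180.249/495.266 = 0.3639.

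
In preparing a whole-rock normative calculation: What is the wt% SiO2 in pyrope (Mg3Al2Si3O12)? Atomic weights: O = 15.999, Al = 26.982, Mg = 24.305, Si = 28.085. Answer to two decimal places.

44.71 wt%

Molar mass of Mg3Al2Si3O12 = 3×24.305 + 2×26.982 + 3×28.085 + 12×15.999 = 403.122 g/mol.
Each formula unit contains 3 Si, equivalent to 3/1 = 3.0000 mol SiO2.
M(SiO2) = 1×28.085 + 2×15.999 = 60.083 g/mol.
Mass of SiO2 per formula unit = 3.0000 × 60.083 = 180.249 g.
SiO2 wt% = 180.249 / 403.122 × 100 = 44.71%.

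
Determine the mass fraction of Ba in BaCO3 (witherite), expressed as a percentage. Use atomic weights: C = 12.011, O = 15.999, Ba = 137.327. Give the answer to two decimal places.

Formula mass = 1*137.327 + 1*12.011 + 3*15.999 = 197.335 g/mol, of which 137.327 g is Ba.
So Ba makes up 137.327/197.335 = 0.6959 of the mass, i.e. 69.59%.

69.59 mass %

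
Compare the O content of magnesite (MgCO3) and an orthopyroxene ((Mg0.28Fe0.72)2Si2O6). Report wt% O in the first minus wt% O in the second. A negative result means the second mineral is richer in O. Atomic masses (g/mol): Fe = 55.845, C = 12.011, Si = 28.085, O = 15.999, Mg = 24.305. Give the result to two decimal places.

17.94 percentage points

O in MgCO3: molar mass 84.313 g/mol; 3×15.999 = 47.997 g → 56.93 wt%.
O in (Mg0.28Fe0.72)2Si2O6: molar mass 246.192 g/mol; 6×15.999 = 95.994 g → 38.99 wt%.
Difference = 56.93 − 38.99 = 17.94 percentage points.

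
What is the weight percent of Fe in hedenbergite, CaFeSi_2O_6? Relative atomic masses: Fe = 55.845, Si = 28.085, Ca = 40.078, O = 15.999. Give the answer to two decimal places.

M(CaFeSi_2O_6) = 248.087 g/mol.
Fe contributes 1 × 55.845 = 55.845 g per mole.
55.845/248.087 = 0.2251 → 22.51%.

22.51 mass %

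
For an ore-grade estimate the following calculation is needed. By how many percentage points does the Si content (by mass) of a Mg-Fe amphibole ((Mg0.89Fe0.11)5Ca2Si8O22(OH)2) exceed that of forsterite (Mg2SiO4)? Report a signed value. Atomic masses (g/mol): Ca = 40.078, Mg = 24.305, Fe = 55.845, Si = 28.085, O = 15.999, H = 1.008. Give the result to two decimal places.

7.12 percentage points

M((Mg0.89Fe0.11)5Ca2Si8O22(OH)2) = 829.700 g/mol, so wt% Si = 224.680/829.700 × 100 = 27.08%.
M(Mg2SiO4) = 140.691 g/mol, so wt% Si = 28.085/140.691 × 100 = 19.96%.
27.08 − 19.96 = 7.12 pp.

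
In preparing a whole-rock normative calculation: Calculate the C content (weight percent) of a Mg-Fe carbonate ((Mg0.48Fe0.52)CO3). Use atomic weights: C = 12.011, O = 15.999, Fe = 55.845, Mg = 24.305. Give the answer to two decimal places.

11.93 weight percent

Formula mass = 0.48·24.305 + 0.52·55.845 + 1·12.011 + 3·15.999 = 100.714 g/mol, of which 12.011 g is C.
So C makes up 12.011/100.714 = 0.1193 of the mass, i.e. 11.93%.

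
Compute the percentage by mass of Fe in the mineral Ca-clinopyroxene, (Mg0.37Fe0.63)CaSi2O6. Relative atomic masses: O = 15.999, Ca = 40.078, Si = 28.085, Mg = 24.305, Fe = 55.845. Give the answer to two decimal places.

14.88 weight percent

Formula mass = 0.37*24.305 + 0.63*55.845 + 1*40.078 + 2*28.085 + 6*15.999 = 236.417 g/mol, of which 35.182 g is Fe.
So Fe makes up 35.182/236.417 = 0.1488 of the mass, i.e. 14.88%.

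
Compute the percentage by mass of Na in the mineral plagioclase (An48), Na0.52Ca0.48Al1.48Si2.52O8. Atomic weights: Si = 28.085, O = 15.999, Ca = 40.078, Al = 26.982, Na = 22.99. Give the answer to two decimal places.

Formula mass = 0.52*22.99 + 0.48*40.078 + 1.48*26.982 + 2.52*28.085 + 8*15.999 = 269.892 g/mol, of which 11.955 g is Na.
So Na makes up 11.955/269.892 = 0.0443 of the mass, i.e. 4.43%.

4.43 mass %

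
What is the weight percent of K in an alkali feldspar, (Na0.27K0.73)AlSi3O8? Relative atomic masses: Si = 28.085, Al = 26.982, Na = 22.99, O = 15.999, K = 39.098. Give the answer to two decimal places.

10.42 mass %

Formula mass = 0.27*22.99 + 0.73*39.098 + 1*26.982 + 3*28.085 + 8*15.999 = 273.978 g/mol, of which 28.542 g is K.
So K makes up 28.542/273.978 = 0.1042 of the mass, i.e. 10.42%.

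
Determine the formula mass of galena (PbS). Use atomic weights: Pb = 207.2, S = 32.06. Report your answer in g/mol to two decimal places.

M = 1*207.2 + 1*32.06

239.26 g/mol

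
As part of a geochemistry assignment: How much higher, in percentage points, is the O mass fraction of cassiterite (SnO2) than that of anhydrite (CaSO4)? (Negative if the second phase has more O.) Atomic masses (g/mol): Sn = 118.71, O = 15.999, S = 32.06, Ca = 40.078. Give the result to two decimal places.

O in SnO2: molar mass 150.708 g/mol; 2×15.999 = 31.998 g → 21.23 wt%.
O in CaSO4: molar mass 136.134 g/mol; 4×15.999 = 63.996 g → 47.01 wt%.
Difference = 21.23 − 47.01 = -25.78 percentage points.

-25.78 percentage points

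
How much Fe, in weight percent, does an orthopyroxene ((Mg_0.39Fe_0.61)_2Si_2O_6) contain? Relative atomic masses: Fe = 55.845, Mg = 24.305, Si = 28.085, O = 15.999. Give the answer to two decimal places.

28.48 weight percent

M((Mg_0.39Fe_0.61)_2Si_2O_6) = 239.253 g/mol.
Fe contributes 1.22 × 55.845 = 68.131 g per mole.
68.131/239.253 = 0.2848 → 28.48%.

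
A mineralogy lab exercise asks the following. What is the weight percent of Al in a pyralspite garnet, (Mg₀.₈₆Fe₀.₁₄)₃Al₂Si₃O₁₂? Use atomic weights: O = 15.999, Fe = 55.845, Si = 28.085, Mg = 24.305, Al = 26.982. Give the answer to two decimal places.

12.96 wt%

M((Mg₀.₈₆Fe₀.₁₄)₃Al₂Si₃O₁₂) = 416.369 g/mol.
Al contributes 2 × 26.982 = 53.964 g per mole.
53.964/416.369 = 0.1296 → 12.96%.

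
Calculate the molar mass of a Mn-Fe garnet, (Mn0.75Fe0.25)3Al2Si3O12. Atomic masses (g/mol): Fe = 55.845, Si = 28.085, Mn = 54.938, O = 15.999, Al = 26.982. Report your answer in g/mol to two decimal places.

495.70 g/mol

The formula mass is the sum 2.25·54.938 + 0.75·55.845 + 2·26.982 + 3·28.085 + 12·15.999.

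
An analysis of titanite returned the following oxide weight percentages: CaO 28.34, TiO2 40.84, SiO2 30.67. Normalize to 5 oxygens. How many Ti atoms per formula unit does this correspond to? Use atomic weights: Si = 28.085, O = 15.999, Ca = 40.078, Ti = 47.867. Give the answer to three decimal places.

CaO (M=56.077): mol = 0.50538; Ca = 0.50538, O = 0.50538.
TiO2 (M=79.865): mol = 0.51136; Ti = 0.51136, O = 1.02272.
SiO2 (M=60.083): mol = 0.51046; Si = 0.51046, O = 1.02092.
ΣO = 2.54902; factor = 5/ΣO = 1.96154.
Ti apfu = 0.51136 × 1.96154 = 1.003.

1.003 Ti apfu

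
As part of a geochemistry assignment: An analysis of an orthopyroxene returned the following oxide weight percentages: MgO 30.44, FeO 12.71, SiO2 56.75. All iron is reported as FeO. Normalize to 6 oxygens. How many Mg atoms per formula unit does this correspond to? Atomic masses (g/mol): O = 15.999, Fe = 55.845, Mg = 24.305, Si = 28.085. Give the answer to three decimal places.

1.606 Mg apfu

MgO (M=40.304): mol = 0.75526; Mg = 0.75526, O = 0.75526.
FeO (M=71.844): mol = 0.17691; Fe = 0.17691, O = 0.17691.
SiO2 (M=60.083): mol = 0.94453; Si = 0.94453, O = 1.88906.
ΣO = 2.82123; factor = 6/ΣO = 2.12673.
Mg apfu = 0.75526 × 2.12673 = 1.606.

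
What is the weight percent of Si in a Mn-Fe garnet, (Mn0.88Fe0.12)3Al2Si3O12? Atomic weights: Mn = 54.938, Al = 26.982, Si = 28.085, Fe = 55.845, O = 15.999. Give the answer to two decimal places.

17.01 mass %

Molar mass of (Mn0.88Fe0.12)3Al2Si3O12: 2.64*54.938 + 0.36*55.845 + 2*26.982 + 3*28.085 + 12*15.999 = 495.348 g/mol.
Mass of Si per formula unit: 3 × 28.085 = 84.255 g.
Weight fraction Si = 84.255 / 495.348 = 0.1701.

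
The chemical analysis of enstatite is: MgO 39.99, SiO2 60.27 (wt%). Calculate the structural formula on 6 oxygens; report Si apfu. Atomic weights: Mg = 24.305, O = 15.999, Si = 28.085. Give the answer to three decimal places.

2.007 Si apfu

MgO (M=40.304): mol = 0.99221; Mg = 0.99221, O = 0.99221.
SiO2 (M=60.083): mol = 1.00311; Si = 1.00311, O = 2.00622.
ΣO = 2.99843; factor = 6/ΣO = 2.00105.
Si apfu = 1.00311 × 2.00105 = 2.007.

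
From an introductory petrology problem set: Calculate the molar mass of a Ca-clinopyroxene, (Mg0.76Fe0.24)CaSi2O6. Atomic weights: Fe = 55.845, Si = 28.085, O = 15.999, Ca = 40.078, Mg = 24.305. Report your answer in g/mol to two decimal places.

M = 0.76(24.305) + 0.24(55.845) + 1(40.078) + 2(28.085) + 6(15.999)

224.12 g/mol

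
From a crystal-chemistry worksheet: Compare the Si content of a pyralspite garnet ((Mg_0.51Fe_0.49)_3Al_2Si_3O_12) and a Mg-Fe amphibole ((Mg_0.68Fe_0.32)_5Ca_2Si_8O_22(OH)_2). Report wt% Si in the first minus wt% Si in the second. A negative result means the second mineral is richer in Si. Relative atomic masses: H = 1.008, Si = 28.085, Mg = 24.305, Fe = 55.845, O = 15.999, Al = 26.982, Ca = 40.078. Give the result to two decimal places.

-7.30 percentage points

M((Mg_0.51Fe_0.49)_3Al_2Si_3O_12) = 449.486 g/mol, so wt% Si = 84.255/449.486 × 100 = 18.74%.
M((Mg_0.68Fe_0.32)_5Ca_2Si_8O_22(OH)_2) = 862.817 g/mol, so wt% Si = 224.680/862.817 × 100 = 26.04%.
18.74 − 26.04 = -7.30 pp.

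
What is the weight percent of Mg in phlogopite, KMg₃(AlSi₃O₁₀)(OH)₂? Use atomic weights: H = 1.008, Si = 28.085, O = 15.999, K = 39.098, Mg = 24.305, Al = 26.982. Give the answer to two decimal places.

Molar mass of KMg₃(AlSi₃O₁₀)(OH)₂: 1×39.098 + 3×24.305 + 1×26.982 + 3×28.085 + 12×15.999 + 2×1.008 = 417.254 g/mol.
Mass of Mg per formula unit: 3 × 24.305 = 72.915 g.
Weight fraction Mg = 72.915 / 417.254 = 0.1747.

17.47 wt%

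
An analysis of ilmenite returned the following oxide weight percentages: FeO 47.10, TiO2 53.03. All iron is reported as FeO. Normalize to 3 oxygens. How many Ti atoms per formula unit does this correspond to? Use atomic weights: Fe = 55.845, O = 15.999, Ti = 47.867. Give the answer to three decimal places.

1.004 Ti apfu

FeO: 47.10/71.844 = 0.65559 mol → 0.65559 mol Fe, 0.65559 mol O.
TiO2: 53.03/79.865 = 0.66400 mol → 0.66400 mol Ti, 1.32800 mol O.
Total oxygen = 1.98359 mol. Normalization factor = 3/1.98359 = 1.51241.
Ti per 3 O = 0.66400 × 1.51241 = 1.004.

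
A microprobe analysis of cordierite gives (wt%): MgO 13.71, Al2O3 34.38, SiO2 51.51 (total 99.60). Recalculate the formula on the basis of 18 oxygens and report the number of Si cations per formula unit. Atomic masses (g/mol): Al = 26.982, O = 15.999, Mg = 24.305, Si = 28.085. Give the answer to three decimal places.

5.033 Si apfu

13.71 wt% MgO ÷ 40.304 g/mol = 0.34016 mol, giving 0.34016 Mg and 0.34016 O.
34.38 wt% Al2O3 ÷ 101.961 g/mol = 0.33719 mol, giving 0.67438 Al and 1.01157 O.
51.51 wt% SiO2 ÷ 60.083 g/mol = 0.85731 mol, giving 0.85731 Si and 1.71462 O.
Oxygen sums to 3.06635; scaling by 18/3.06635 = 5.87017 puts the formula on 18 O.
Si: 0.85731 × 5.87017 = 5.033 atoms per formula unit.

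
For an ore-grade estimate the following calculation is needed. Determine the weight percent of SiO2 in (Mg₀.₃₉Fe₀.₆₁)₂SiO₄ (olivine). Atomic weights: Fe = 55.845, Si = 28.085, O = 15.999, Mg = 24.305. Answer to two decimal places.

33.53 wt%

Formula mass = 179.170 g/mol.
1 Si → 1.0000 mol SiO2 per formula unit; M(SiO2) = 60.083, so SiO2 mass = 60.083 g.
60.083/179.170 × 100 = 33.53 wt%.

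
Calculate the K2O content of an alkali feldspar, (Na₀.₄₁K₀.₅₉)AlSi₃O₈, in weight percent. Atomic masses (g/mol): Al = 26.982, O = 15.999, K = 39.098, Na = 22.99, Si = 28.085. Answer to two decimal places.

10.23 wt%

Molar mass of (Na₀.₄₁K₀.₅₉)AlSi₃O₈ = 0.41×22.99 + 0.59×39.098 + 1×26.982 + 3×28.085 + 8×15.999 = 271.723 g/mol.
Each formula unit contains 0.59 K, equivalent to 0.59/2 = 0.2950 mol K2O.
M(K2O) = 2×39.098 + 1×15.999 = 94.195 g/mol.
Mass of K2O per formula unit = 0.2950 × 94.195 = 27.788 g.
K2O wt% = 27.788 / 271.723 × 100 = 10.23%.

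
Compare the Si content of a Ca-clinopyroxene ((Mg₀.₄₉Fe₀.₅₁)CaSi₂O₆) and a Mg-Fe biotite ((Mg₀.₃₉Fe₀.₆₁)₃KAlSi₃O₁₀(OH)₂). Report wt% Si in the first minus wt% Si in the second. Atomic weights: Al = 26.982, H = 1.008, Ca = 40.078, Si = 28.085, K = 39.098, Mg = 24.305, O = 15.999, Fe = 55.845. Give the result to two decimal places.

M((Mg₀.₄₉Fe₀.₅₁)CaSi₂O₆) = 232.632 g/mol, so wt% Si = 56.170/232.632 × 100 = 24.15%.
M((Mg₀.₃₉Fe₀.₆₁)₃KAlSi₃O₁₀(OH)₂) = 474.972 g/mol, so wt% Si = 84.255/474.972 × 100 = 17.74%.
24.15 − 17.74 = 6.41 pp.

6.41 percentage points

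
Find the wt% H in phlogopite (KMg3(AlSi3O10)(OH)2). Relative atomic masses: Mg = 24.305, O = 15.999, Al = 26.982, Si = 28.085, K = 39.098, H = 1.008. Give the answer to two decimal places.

0.48 weight percent

Molar mass of KMg3(AlSi3O10)(OH)2: 1·39.098 + 3·24.305 + 1·26.982 + 3·28.085 + 12·15.999 + 2·1.008 = 417.254 g/mol.
Mass of H per formula unit: 2 × 1.008 = 2.016 g.
Weight fraction H = 2.016 / 417.254 = 0.0048.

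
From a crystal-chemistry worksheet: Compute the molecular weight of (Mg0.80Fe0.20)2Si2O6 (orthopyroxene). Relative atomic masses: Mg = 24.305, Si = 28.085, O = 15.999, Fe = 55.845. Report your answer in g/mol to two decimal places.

Mg: 1.60 × 24.305 = 38.8880
Fe: 0.40 × 55.845 = 22.3380
Si: 2 × 28.085 = 56.1700
O: 6 × 15.999 = 95.9940
Summing the contributions gives the formula mass.

213.39 g/mol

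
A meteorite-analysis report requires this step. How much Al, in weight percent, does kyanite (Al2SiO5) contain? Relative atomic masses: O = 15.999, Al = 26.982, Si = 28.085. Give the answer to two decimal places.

M(Al2SiO5) = 162.044 g/mol.
Al contributes 2 × 26.982 = 53.964 g per mole.
53.964/162.044 = 0.3330 → 33.30%.

33.30 weight percent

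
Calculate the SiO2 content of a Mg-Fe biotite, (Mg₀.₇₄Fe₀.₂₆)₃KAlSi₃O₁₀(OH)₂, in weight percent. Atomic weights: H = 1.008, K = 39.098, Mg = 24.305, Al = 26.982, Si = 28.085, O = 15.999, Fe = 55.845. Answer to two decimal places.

40.79 wt%

Formula mass = 441.855 g/mol.
3 Si → 3.0000 mol SiO2 per formula unit; M(SiO2) = 60.083, so SiO2 mass = 180.249 g.
180.249/441.855 × 100 = 40.79 wt%.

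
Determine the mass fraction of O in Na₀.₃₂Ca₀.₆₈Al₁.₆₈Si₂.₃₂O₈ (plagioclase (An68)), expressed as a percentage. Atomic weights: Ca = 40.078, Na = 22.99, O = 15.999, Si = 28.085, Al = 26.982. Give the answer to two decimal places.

Molar mass of Na₀.₃₂Ca₀.₆₈Al₁.₆₈Si₂.₃₂O₈: 0.32*22.99 + 0.68*40.078 + 1.68*26.982 + 2.32*28.085 + 8*15.999 = 273.089 g/mol.
Mass of O per formula unit: 8 × 15.999 = 127.992 g.
Weight fraction O = 127.992 / 273.089 = 0.4687.

46.87 mass %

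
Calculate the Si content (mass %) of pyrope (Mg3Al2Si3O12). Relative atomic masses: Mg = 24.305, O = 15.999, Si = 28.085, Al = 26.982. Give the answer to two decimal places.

20.90 mass %

M(Mg3Al2Si3O12) = 403.122 g/mol.
Si contributes 3 × 28.085 = 84.255 g per mole.
84.255/403.122 = 0.2090 → 20.90%.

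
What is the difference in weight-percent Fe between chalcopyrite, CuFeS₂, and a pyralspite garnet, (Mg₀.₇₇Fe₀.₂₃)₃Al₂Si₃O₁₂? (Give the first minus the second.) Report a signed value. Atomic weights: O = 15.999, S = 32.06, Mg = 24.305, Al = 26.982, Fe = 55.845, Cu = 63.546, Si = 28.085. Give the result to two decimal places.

First mineral: 55.845 g Fe in 183.511 g formula = 30.43 wt% Fe.
Second mineral: 38.533 g Fe in 424.885 g formula = 9.07 wt% Fe.
30.43% − 9.07% gives a difference of 21.36 percentage points.

21.36 percentage points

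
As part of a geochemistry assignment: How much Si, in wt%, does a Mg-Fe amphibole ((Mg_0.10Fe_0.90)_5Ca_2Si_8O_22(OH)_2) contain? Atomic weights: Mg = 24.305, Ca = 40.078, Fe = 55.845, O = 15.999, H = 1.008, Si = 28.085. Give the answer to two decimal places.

23.54 wt%

Molar mass of (Mg_0.10Fe_0.90)_5Ca_2Si_8O_22(OH)_2: 0.50*24.305 + 4.50*55.845 + 2*40.078 + 8*28.085 + 24*15.999 + 2*1.008 = 954.283 g/mol.
Mass of Si per formula unit: 8 × 28.085 = 224.680 g.
Weight fraction Si = 224.680 / 954.283 = 0.2354.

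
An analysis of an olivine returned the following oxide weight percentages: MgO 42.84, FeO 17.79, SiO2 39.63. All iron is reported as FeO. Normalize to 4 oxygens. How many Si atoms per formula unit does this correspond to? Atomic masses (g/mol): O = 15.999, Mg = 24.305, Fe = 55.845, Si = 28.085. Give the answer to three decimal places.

42.84 wt% MgO ÷ 40.304 g/mol = 1.06292 mol, giving 1.06292 Mg and 1.06292 O.
17.79 wt% FeO ÷ 71.844 g/mol = 0.24762 mol, giving 0.24762 Fe and 0.24762 O.
39.63 wt% SiO2 ÷ 60.083 g/mol = 0.65959 mol, giving 0.65959 Si and 1.31918 O.
Oxygen sums to 2.62972; scaling by 4/2.62972 = 1.52107 puts the formula on 4 O.
Si: 0.65959 × 1.52107 = 1.003 atoms per formula unit.

1.003 Si apfu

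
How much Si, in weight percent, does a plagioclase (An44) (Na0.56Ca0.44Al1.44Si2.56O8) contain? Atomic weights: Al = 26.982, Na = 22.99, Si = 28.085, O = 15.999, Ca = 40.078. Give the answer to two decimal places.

Formula mass = 0.56×22.99 + 0.44×40.078 + 1.44×26.982 + 2.56×28.085 + 8×15.999 = 269.252 g/mol, of which 71.898 g is Si.
So Si makes up 71.898/269.252 = 0.2670 of the mass, i.e. 26.70%.

26.70 weight percent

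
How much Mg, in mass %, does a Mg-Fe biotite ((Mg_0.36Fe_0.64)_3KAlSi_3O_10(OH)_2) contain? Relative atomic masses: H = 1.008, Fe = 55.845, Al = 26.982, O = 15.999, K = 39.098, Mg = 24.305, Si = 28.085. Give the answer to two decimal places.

Formula mass = 1.08·24.305 + 1.92·55.845 + 1·39.098 + 1·26.982 + 3·28.085 + 12·15.999 + 2·1.008 = 477.811 g/mol, of which 26.249 g is Mg.
So Mg makes up 26.249/477.811 = 0.0549 of the mass, i.e. 5.49%.

5.49 mass %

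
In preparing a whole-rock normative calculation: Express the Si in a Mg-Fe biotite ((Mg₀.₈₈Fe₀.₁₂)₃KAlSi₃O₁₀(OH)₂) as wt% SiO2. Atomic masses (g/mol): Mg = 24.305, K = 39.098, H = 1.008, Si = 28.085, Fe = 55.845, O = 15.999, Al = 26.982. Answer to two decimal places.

42.05 wt%

M((Mg₀.₈₈Fe₀.₁₂)₃KAlSi₃O₁₀(OH)₂) = 428.608 g/mol; M(SiO2) = 60.083 g/mol.
Moles SiO2 per formula unit = 3 Si ÷ 1 = 3.0000.
SiO2 fraction = (3.0000 × 60.083) / 428.608 = 180.249/428.608 = 0.4205.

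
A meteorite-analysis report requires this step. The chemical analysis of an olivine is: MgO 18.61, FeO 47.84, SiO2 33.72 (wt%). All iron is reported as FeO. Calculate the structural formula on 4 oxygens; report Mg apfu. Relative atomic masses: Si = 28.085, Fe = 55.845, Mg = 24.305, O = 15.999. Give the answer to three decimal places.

MgO: 18.61/40.304 = 0.46174 mol → 0.46174 mol Mg, 0.46174 mol O.
FeO: 47.84/71.844 = 0.66589 mol → 0.66589 mol Fe, 0.66589 mol O.
SiO2: 33.72/60.083 = 0.56122 mol → 0.56122 mol Si, 1.12244 mol O.
Total oxygen = 2.25007 mol. Normalization factor = 4/2.25007 = 1.77772.
Mg per 4 O = 0.46174 × 1.77772 = 0.821.

0.821 Mg apfu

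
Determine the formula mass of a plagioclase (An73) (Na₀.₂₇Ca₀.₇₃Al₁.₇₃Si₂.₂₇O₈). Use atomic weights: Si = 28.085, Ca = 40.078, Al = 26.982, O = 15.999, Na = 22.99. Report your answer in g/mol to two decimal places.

M = 0.27×22.99 + 0.73×40.078 + 1.73×26.982 + 2.27×28.085 + 8×15.999

273.89 g/mol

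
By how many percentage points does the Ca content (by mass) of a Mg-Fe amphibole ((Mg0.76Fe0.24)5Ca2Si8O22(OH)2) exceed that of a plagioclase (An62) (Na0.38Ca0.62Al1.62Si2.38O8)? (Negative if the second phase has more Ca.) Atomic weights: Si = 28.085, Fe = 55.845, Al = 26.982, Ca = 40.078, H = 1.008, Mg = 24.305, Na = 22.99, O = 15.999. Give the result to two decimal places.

0.30 percentage points

First mineral: 80.156 g Ca in 850.201 g formula = 9.43 wt% Ca.
Second mineral: 24.848 g Ca in 272.130 g formula = 9.13 wt% Ca.
9.43% − 9.13% gives a difference of 0.30 percentage points.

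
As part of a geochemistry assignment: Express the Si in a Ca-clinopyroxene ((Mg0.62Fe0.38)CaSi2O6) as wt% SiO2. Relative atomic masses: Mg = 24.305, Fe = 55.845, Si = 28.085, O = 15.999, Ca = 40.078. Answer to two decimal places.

52.58 wt%

Molar mass of (Mg0.62Fe0.38)CaSi2O6 = 0.62·24.305 + 0.38·55.845 + 1·40.078 + 2·28.085 + 6·15.999 = 228.532 g/mol.
Each formula unit contains 2 Si, equivalent to 2/1 = 2.0000 mol SiO2.
M(SiO2) = 1×28.085 + 2×15.999 = 60.083 g/mol.
Mass of SiO2 per formula unit = 2.0000 × 60.083 = 120.166 g.
SiO2 wt% = 120.166 / 228.532 × 100 = 52.58%.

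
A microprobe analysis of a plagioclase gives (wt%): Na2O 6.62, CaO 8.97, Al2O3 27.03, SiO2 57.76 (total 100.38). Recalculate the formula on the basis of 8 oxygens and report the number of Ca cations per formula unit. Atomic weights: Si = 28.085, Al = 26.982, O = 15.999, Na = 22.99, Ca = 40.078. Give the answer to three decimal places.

Na2O: 6.62/61.979 = 0.10681 mol → 0.21362 mol Na, 0.10681 mol O.
CaO: 8.97/56.077 = 0.15996 mol → 0.15996 mol Ca, 0.15996 mol O.
Al2O3: 27.03/101.961 = 0.26510 mol → 0.53020 mol Al, 0.79530 mol O.
SiO2: 57.76/60.083 = 0.96134 mol → 0.96134 mol Si, 1.92268 mol O.
Total oxygen = 2.98475 mol. Normalization factor = 8/2.98475 = 2.68029.
Ca per 8 O = 0.15996 × 2.68029 = 0.429.

0.429 Ca apfu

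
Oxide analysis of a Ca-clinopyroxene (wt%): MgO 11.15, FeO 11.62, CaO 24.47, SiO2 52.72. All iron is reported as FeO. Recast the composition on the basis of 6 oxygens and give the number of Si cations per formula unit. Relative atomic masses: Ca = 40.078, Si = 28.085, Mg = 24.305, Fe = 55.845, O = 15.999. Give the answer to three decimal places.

2.002 Si apfu

11.15 wt% MgO ÷ 40.304 g/mol = 0.27665 mol, giving 0.27665 Mg and 0.27665 O.
11.62 wt% FeO ÷ 71.844 g/mol = 0.16174 mol, giving 0.16174 Fe and 0.16174 O.
24.47 wt% CaO ÷ 56.077 g/mol = 0.43636 mol, giving 0.43636 Ca and 0.43636 O.
52.72 wt% SiO2 ÷ 60.083 g/mol = 0.87745 mol, giving 0.87745 Si and 1.75490 O.
Oxygen sums to 2.62965; scaling by 6/2.62965 = 2.28167 puts the formula on 6 O.
Si: 0.87745 × 2.28167 = 2.002 atoms per formula unit.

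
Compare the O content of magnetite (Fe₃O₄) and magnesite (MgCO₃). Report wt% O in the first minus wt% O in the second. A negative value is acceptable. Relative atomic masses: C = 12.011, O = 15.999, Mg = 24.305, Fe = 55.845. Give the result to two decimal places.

-29.29 percentage points

O in Fe₃O₄: molar mass 231.531 g/mol; 4×15.999 = 63.996 g → 27.64 wt%.
O in MgCO₃: molar mass 84.313 g/mol; 3×15.999 = 47.997 g → 56.93 wt%.
Difference = 27.64 − 56.93 = -29.29 percentage points.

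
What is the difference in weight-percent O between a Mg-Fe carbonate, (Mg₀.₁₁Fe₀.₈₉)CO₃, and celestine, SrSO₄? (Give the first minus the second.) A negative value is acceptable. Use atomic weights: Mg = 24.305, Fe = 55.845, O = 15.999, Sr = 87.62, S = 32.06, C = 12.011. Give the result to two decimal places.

7.87 percentage points

First mineral: 47.997 g O in 112.384 g formula = 42.71 wt% O.
Second mineral: 63.996 g O in 183.676 g formula = 34.84 wt% O.
42.71% − 34.84% gives a difference of 7.87 percentage points.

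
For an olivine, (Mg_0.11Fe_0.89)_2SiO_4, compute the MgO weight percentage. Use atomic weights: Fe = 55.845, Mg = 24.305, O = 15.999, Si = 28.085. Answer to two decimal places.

M((Mg_0.11Fe_0.89)_2SiO_4) = 196.832 g/mol; M(MgO) = 40.304 g/mol.
Moles MgO per formula unit = 0.22 Mg ÷ 1 = 0.2200.
MgO fraction = (0.2200 × 40.304) / 196.832 = 8.867/196.832 = 0.0450.

4.50 wt%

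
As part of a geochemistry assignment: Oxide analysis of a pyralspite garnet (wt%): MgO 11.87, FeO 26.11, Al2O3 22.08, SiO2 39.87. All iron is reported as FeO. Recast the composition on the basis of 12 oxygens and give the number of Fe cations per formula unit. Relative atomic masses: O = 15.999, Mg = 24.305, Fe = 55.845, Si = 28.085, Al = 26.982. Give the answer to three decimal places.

MgO (M=40.304): mol = 0.29451; Mg = 0.29451, O = 0.29451.
FeO (M=71.844): mol = 0.36343; Fe = 0.36343, O = 0.36343.
Al2O3 (M=101.961): mol = 0.21655; Al = 0.43310, O = 0.64965.
SiO2 (M=60.083): mol = 0.66358; Si = 0.66358, O = 1.32716.
ΣO = 2.63475; factor = 12/ΣO = 4.55451.
Fe apfu = 0.36343 × 4.55451 = 1.655.

1.655 Fe apfu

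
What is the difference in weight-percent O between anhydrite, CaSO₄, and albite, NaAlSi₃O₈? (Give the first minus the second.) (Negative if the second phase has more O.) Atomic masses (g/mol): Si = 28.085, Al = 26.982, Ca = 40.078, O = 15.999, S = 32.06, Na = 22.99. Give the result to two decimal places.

-1.80 percentage points

O in CaSO₄: molar mass 136.134 g/mol; 4×15.999 = 63.996 g → 47.01 wt%.
O in NaAlSi₃O₈: molar mass 262.219 g/mol; 8×15.999 = 127.992 g → 48.81 wt%.
Difference = 47.01 − 48.81 = -1.80 percentage points.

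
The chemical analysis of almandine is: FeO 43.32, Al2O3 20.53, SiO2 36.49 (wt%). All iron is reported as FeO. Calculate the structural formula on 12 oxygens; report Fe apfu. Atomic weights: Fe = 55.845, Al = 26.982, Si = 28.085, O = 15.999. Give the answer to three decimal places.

2.988 Fe apfu

FeO: 43.32/71.844 = 0.60297 mol → 0.60297 mol Fe, 0.60297 mol O.
Al2O3: 20.53/101.961 = 0.20135 mol → 0.40270 mol Al, 0.60405 mol O.
SiO2: 36.49/60.083 = 0.60733 mol → 0.60733 mol Si, 1.21466 mol O.
Total oxygen = 2.42168 mol. Normalization factor = 12/2.42168 = 4.95524.
Fe per 12 O = 0.60297 × 4.95524 = 2.988.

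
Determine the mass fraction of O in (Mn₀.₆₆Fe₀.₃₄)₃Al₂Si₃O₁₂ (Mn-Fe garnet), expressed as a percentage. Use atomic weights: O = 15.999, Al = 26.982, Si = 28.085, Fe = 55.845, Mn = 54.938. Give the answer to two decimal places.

38.71 wt%

Molar mass of (Mn₀.₆₆Fe₀.₃₄)₃Al₂Si₃O₁₂: 1.98·54.938 + 1.02·55.845 + 2·26.982 + 3·28.085 + 12·15.999 = 495.946 g/mol.
Mass of O per formula unit: 12 × 15.999 = 191.988 g.
Weight fraction O = 191.988 / 495.946 = 0.3871.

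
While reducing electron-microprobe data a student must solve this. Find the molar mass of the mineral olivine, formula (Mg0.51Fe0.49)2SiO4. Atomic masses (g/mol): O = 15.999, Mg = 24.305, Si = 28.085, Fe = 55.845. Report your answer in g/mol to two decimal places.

M = 1.02·24.305 + 0.98·55.845 + 1·28.085 + 4·15.999

171.60 g/mol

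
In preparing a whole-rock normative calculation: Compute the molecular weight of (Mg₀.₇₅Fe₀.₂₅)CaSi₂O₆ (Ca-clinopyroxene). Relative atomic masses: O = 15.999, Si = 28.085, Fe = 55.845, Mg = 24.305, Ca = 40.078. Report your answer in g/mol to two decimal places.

M = 0.75(24.305) + 0.25(55.845) + 1(40.078) + 2(28.085) + 6(15.999)

224.43 g/mol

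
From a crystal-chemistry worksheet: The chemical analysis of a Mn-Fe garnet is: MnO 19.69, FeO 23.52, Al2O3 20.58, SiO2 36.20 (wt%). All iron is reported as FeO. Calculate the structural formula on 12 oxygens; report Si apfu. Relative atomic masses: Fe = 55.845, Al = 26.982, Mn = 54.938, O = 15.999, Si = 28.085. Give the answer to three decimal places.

MnO (M=70.937): mol = 0.27757; Mn = 0.27757, O = 0.27757.
FeO (M=71.844): mol = 0.32738; Fe = 0.32738, O = 0.32738.
Al2O3 (M=101.961): mol = 0.20184; Al = 0.40368, O = 0.60552.
SiO2 (M=60.083): mol = 0.60250; Si = 0.60250, O = 1.20500.
ΣO = 2.41547; factor = 12/ΣO = 4.96798.
Si apfu = 0.60250 × 4.96798 = 2.993.

2.993 Si apfu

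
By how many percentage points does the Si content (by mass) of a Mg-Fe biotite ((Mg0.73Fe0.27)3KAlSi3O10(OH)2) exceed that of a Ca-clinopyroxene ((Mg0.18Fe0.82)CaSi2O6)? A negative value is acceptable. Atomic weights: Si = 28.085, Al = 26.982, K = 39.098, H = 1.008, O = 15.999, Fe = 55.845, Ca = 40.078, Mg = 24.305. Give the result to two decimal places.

-4.14 percentage points

First mineral: 84.255 g Si in 442.801 g formula = 19.03 wt% Si.
Second mineral: 56.170 g Si in 242.410 g formula = 23.17 wt% Si.
19.03% − 23.17% gives a difference of -4.14 percentage points.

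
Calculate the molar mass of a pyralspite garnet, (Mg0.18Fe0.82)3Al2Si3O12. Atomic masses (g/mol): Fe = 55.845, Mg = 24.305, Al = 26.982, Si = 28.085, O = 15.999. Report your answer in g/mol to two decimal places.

Mg: 0.54 × 24.305 = 13.1247
Fe: 2.46 × 55.845 = 137.3787
Al: 2 × 26.982 = 53.9640
Si: 3 × 28.085 = 84.2550
O: 12 × 15.999 = 191.9880
Summing the contributions gives the formula mass.

480.71 g/mol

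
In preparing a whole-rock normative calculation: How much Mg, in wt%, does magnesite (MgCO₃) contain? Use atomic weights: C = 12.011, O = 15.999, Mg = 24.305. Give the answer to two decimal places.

28.83 wt%

Molar mass of MgCO₃: 1·24.305 + 1·12.011 + 3·15.999 = 84.313 g/mol.
Mass of Mg per formula unit: 1 × 24.305 = 24.305 g.
Weight fraction Mg = 24.305 / 84.313 = 0.2883.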